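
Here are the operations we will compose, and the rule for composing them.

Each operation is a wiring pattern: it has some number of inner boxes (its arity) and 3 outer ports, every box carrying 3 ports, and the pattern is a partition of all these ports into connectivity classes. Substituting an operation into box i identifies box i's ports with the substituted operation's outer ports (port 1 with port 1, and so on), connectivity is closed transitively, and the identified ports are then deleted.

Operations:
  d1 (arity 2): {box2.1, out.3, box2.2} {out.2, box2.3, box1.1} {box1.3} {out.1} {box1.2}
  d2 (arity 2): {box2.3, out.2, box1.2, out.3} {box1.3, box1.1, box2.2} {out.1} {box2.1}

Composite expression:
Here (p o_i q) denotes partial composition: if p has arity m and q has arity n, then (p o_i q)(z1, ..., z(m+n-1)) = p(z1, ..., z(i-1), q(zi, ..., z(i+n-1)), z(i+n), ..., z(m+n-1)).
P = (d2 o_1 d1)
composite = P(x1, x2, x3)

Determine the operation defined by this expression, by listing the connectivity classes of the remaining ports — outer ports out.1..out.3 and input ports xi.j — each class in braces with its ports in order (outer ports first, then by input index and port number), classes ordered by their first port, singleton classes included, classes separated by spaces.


{out.1} {out.2, out.3, x1.1, x2.3, x3.3} {x1.2} {x1.3} {x2.1, x2.2, x3.2} {x3.1}


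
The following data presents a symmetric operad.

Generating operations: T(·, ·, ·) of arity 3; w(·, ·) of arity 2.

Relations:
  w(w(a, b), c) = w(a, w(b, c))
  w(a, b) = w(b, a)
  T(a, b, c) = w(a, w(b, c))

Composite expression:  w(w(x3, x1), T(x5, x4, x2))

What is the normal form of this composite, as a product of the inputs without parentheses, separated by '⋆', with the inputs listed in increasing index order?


x1 ⋆ x2 ⋆ x3 ⋆ x4 ⋆ x5

Key point: w commutes, so take the x-inputs in any fixed order.
w(x3, x1) reduces to x3 ⋆ x1
T(x5, x4, x2) reduces to x5 ⋆ x4 ⋆ x2
w(w(x3, x1), T(x5, x4, x2)) reduces to x3 ⋆ x1 ⋆ x5 ⋆ x4 ⋆ x2
commutativity sorts the factors: x1 ⋆ x2 ⋆ x3 ⋆ x4 ⋆ x5


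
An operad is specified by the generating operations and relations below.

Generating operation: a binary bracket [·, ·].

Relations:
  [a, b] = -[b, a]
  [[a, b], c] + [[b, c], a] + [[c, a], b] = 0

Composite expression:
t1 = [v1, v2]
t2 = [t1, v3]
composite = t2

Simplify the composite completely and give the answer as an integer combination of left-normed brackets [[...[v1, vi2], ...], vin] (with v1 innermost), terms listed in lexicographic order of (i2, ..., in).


Antisymmetry and Jacobi reduce to v1-anchored left-normed brackets.
Composite bracket: [[v1, v2], v3]
Under [a, b] = ab - ba we get 4 signed associative words (2^2 = 4).
Keep just the words that open with v1:
  from v1v2v3, sign +1: term +[[v1, v2], v3]

[[v1, v2], v3]


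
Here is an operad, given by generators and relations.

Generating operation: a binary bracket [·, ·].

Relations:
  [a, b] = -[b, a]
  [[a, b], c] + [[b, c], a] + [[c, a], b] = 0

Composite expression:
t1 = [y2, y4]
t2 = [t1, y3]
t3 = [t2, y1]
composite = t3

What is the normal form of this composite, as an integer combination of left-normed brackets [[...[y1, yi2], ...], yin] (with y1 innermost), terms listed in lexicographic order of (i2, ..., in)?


In the tensor algebra, words opening y1 carry the y1-anchored form.
Composite bracket: [[[y2, y4], y3], y1]
Expanding via [a, b] = ab - ba: 8 signed words (2^3 = 8).
The y1-initial words carry the normal form:
  from y1y2y4y3, sign -1: term -[[[y1, y2], y4], y3]
  from y1y3y2y4, sign +1: term +[[[y1, y3], y2], y4]
  from y1y3y4y2, sign -1: term -[[[y1, y3], y4], y2]
  from y1y4y2y3, sign +1: term +[[[y1, y4], y2], y3]

-[[[y1, y2], y4], y3] + [[[y1, y3], y2], y4] - [[[y1, y3], y4], y2] + [[[y1, y4], y2], y3]


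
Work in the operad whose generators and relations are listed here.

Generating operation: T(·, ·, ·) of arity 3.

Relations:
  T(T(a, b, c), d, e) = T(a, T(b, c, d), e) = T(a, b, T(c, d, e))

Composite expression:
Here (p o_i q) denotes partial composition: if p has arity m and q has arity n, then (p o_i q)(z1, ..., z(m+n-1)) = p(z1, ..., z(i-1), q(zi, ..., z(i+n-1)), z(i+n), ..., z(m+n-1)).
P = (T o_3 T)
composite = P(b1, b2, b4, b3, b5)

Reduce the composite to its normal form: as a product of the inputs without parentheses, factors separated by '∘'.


b1 ∘ b2 ∘ b4 ∘ b3 ∘ b5


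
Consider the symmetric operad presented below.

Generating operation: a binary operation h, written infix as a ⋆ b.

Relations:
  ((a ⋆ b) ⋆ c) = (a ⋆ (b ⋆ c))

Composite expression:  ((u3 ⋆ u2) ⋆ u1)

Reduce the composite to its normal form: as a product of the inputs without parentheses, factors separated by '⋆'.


u3 ⋆ u2 ⋆ u1

Key point: h is associative — brackets drop, the u-order remains.
(u3 ⋆ u2) collapses to u3 ⋆ u2
((u3 ⋆ u2) ⋆ u1) collapses to u3 ⋆ u2 ⋆ u1


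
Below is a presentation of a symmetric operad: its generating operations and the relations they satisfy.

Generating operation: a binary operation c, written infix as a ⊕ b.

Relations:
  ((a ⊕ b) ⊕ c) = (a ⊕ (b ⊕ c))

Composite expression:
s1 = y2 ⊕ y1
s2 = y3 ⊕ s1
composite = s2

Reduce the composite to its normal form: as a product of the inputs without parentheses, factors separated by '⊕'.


y3 ⊕ y2 ⊕ y1

Under associativity of c, the answer is the y's in reading order.
(y2 ⊕ y1) unparenthesizes to y2 ⊕ y1
(y3 ⊕ (y2 ⊕ y1)) unparenthesizes to y3 ⊕ y2 ⊕ y1


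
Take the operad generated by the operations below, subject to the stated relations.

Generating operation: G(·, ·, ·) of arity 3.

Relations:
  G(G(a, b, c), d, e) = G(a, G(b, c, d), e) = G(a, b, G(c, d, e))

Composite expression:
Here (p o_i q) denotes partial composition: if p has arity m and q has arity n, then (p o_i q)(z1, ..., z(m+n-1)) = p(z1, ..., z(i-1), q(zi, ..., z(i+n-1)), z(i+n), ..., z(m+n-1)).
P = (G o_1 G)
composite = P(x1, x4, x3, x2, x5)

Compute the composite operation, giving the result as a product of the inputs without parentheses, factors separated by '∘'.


x1 ∘ x4 ∘ x3 ∘ x2 ∘ x5

Under associativity of G, the answer is the x's in reading order.
G(x1, x4, x3) reduces to x1 ∘ x4 ∘ x3
G(G(x1, x4, x3), x2, x5) reduces to x1 ∘ x4 ∘ x3 ∘ x2 ∘ x5


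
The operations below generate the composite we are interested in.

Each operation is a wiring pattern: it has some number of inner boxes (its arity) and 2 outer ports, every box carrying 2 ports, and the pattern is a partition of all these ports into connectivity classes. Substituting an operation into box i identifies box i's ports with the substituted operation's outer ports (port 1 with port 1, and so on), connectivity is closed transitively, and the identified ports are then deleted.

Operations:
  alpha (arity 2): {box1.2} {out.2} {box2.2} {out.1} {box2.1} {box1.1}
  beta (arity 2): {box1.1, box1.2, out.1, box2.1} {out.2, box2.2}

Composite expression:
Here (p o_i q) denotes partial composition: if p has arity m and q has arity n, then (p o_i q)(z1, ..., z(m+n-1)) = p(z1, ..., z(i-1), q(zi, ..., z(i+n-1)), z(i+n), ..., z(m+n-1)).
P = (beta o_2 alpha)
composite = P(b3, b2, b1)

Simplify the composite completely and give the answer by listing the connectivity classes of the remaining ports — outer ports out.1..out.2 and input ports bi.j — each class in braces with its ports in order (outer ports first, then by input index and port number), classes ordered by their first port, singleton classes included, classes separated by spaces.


{out.1, b3.1, b3.2} {out.2} {b1.1} {b1.2} {b2.1} {b2.2}

Treat the ports identified at beta as solder joints: merge, then drop.
composing alpha on (b2, b1), with out.j its own outer ports: {out.1} {out.2} {b1.1} {b1.2} {b2.1} {b2.2}
composing beta on (b3, b2, b1), with out.j its own outer ports: {out.1, b3.1, b3.2} {out.2} {b1.1} {b1.2} {b2.1} {b2.2}


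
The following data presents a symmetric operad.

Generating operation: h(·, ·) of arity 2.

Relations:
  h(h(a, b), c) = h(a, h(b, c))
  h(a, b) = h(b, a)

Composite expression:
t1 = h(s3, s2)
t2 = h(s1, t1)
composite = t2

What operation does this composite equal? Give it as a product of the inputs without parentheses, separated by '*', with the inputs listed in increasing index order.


s1 * s2 * s3

Any arrangement under h is one operation, so sort the s-inputs.
h(s3, s2) collapses to s3 * s2
h(s1, h(s3, s2)) collapses to s1 * s3 * s2
putting the inputs in ascending order: s1 * s2 * s3


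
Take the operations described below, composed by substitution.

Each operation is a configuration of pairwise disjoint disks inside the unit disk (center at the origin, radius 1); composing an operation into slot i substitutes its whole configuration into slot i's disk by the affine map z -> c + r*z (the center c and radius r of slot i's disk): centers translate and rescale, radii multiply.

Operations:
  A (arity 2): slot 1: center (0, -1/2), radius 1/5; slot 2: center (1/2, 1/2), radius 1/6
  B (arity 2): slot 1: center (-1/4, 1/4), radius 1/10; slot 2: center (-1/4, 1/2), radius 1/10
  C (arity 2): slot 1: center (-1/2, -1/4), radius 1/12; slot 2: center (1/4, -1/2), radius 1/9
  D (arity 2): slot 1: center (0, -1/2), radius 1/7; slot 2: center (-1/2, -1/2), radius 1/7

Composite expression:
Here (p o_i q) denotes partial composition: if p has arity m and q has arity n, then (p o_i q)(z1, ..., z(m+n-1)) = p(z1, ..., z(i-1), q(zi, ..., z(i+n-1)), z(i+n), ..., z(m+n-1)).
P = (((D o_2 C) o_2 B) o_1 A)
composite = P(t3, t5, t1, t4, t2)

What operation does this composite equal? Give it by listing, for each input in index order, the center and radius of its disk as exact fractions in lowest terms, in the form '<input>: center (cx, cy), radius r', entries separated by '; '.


t1: center (-193/336, -179/336), radius 1/840; t2: center (-13/28, -4/7), radius 1/63; t3: center (0, -4/7), radius 1/35; t4: center (-193/336, -89/168), radius 1/840; t5: center (1/14, -3/7), radius 1/42


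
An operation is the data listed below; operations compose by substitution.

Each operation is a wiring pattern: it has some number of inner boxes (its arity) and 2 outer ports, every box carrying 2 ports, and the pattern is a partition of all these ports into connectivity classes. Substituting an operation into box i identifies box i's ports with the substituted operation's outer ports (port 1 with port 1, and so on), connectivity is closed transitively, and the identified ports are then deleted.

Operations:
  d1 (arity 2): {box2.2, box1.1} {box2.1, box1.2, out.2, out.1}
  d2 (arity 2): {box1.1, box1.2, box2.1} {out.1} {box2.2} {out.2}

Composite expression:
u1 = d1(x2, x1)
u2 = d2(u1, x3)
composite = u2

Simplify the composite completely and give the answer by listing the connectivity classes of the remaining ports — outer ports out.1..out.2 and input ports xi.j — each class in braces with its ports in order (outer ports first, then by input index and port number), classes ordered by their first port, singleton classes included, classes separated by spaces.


Treat the ports identified at d2 as solder joints: merge, then drop.
composing d1 on (x2, x1), with out.j its own outer ports: {out.1, out.2, x1.1, x2.2} {x1.2, x2.1}
composing d2 on (x2, x1, x3), with out.j its own outer ports: {out.1} {out.2} {x1.1, x2.2, x3.1} {x1.2, x2.1} {x3.2}

{out.1} {out.2} {x1.1, x2.2, x3.1} {x1.2, x2.1} {x3.2}


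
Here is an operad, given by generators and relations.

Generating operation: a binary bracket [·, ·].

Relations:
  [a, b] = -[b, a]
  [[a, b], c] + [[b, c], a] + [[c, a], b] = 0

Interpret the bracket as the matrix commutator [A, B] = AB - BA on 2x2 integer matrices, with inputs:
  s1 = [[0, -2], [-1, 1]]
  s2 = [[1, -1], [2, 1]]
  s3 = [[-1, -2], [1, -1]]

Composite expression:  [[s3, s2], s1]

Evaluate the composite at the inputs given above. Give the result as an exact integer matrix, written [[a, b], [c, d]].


[s3, s2] = [[-3, 0], [0, 3]]
[[s3, s2], s1] = [[0, 12], [-6, 0]]

[[0, 12], [-6, 0]]


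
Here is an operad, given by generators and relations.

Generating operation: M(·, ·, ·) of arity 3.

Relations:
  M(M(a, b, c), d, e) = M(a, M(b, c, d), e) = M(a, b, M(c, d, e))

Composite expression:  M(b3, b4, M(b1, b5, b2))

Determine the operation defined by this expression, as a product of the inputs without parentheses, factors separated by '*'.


Every regrouping of M is equal, so read the b-inputs in written order.
M(b1, b5, b2) unparenthesizes to b1 * b5 * b2
M(b3, b4, M(b1, b5, b2)) unparenthesizes to b3 * b4 * b1 * b5 * b2

b3 * b4 * b1 * b5 * b2


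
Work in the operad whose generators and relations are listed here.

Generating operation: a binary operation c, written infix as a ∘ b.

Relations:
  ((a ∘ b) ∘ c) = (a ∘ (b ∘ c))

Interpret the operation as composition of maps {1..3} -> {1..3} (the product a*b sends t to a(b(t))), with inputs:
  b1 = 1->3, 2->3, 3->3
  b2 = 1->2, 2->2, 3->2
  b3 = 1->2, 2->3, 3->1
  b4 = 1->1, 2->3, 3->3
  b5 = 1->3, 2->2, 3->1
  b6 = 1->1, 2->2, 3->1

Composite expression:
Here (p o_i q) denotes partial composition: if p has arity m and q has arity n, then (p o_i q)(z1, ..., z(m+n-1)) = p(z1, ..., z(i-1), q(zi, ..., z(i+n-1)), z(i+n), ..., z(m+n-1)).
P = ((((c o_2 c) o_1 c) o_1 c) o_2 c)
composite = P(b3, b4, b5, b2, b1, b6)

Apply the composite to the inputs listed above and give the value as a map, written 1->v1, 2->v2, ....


(b4 ∘ b5) = 1->3, 2->3, 3->1
(b3 ∘ (b4 ∘ b5)) = 1->1, 2->1, 3->2
((b3 ∘ (b4 ∘ b5)) ∘ b2) = 1->1, 2->1, 3->1
(b1 ∘ b6) = 1->3, 2->3, 3->3
(((b3 ∘ (b4 ∘ b5)) ∘ b2) ∘ (b1 ∘ b6)) = 1->1, 2->1, 3->1

1->1, 2->1, 3->1


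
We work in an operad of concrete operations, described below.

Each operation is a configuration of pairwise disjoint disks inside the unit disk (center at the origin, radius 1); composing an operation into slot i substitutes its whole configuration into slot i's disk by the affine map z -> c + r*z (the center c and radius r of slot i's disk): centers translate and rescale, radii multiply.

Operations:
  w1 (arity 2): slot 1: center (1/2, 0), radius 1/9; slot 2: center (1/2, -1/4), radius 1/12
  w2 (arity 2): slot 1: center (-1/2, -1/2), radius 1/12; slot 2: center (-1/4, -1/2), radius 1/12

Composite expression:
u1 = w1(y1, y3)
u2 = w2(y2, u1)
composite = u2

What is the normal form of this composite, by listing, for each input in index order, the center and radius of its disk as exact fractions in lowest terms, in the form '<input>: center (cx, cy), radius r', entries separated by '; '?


y1: center (-5/24, -1/2), radius 1/108; y2: center (-1/2, -1/2), radius 1/12; y3: center (-5/24, -25/48), radius 1/144


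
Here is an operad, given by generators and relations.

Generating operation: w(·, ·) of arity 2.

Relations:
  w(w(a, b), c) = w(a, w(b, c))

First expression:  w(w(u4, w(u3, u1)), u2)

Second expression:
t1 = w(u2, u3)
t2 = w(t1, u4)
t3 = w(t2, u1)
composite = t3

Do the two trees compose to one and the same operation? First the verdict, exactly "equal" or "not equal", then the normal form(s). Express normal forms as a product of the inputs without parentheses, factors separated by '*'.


not equal: they reduce to u4 * u3 * u1 * u2 and u2 * u3 * u4 * u1

The first expression, normalized: u4 * u3 * u1 * u2
The second expression, normalized: u2 * u3 * u4 * u1
Different reductions; not equal.


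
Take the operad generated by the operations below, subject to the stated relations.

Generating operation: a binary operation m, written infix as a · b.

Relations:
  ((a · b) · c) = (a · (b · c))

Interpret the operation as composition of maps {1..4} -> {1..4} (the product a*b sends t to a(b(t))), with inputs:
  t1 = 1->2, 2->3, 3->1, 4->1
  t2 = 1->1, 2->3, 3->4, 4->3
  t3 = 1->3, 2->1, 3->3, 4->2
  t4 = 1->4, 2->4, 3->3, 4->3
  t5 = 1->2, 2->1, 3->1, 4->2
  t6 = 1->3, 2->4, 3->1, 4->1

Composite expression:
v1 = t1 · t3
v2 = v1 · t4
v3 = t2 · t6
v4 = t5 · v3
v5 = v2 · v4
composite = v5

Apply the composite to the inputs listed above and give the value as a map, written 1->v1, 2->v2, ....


1->3, 2->3, 3->3, 4->3

(t1 · t3) = 1->1, 2->2, 3->1, 4->3
((t1 · t3) · t4) = 1->3, 2->3, 3->1, 4->1
(t2 · t6) = 1->4, 2->3, 3->1, 4->1
(t5 · (t2 · t6)) = 1->2, 2->1, 3->2, 4->2
(((t1 · t3) · t4) · (t5 · (t2 · t6))) = 1->3, 2->3, 3->3, 4->3


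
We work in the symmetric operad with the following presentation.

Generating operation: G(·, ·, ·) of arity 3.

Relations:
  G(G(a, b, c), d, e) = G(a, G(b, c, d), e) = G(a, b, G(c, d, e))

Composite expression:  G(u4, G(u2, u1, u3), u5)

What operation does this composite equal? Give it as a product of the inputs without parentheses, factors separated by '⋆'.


u4 ⋆ u2 ⋆ u1 ⋆ u3 ⋆ u5

The G-tree's shape is irrelevant; the u-reading-order decides.
G(u2, u1, u3) unparenthesizes to u2 ⋆ u1 ⋆ u3
G(u4, G(u2, u1, u3), u5) unparenthesizes to u4 ⋆ u2 ⋆ u1 ⋆ u3 ⋆ u5


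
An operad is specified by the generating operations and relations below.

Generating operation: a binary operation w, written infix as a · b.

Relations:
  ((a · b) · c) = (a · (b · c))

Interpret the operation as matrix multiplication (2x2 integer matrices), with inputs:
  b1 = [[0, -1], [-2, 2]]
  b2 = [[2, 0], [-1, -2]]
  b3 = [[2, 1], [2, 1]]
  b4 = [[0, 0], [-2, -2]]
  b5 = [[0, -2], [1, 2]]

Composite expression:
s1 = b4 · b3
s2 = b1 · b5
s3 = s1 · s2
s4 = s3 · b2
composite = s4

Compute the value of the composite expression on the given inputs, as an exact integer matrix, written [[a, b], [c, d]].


[[0, 0], [16, 32]]


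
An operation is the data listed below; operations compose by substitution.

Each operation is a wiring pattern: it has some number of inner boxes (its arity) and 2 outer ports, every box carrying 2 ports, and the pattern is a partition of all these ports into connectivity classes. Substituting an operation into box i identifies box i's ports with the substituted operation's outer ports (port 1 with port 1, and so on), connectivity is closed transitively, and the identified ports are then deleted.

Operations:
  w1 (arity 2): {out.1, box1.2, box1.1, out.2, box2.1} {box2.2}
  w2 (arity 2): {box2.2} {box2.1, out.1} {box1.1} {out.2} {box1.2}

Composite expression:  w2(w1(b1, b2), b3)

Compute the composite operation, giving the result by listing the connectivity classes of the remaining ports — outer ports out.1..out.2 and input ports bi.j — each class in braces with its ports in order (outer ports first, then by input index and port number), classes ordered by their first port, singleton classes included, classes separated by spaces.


{out.1, b3.1} {out.2} {b1.1, b1.2, b2.1} {b2.2} {b3.2}


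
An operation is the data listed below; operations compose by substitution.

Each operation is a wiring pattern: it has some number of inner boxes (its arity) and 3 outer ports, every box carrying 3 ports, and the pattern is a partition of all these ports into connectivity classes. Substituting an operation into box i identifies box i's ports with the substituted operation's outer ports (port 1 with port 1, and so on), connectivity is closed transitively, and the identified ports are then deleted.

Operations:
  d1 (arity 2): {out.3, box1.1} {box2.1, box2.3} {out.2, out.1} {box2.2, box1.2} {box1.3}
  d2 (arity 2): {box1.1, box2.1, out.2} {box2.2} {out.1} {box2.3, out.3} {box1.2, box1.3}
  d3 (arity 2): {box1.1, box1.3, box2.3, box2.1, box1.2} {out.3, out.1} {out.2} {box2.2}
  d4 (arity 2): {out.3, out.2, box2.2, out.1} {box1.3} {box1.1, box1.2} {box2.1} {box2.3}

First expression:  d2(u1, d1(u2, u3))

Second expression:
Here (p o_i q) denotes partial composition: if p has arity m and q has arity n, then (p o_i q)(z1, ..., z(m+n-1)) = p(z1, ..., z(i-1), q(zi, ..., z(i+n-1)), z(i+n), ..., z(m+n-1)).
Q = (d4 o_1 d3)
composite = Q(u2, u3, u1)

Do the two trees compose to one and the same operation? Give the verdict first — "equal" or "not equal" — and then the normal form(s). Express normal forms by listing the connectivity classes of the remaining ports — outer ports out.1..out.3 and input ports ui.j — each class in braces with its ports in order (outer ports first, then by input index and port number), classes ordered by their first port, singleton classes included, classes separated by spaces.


Reducing the first expression gives {out.1} {out.2, u1.1} {out.3, u2.1} {u1.2, u1.3} {u2.2, u3.2} {u2.3} {u3.1, u3.3}
Reducing the second expression gives {out.1, out.2, out.3, u1.2} {u1.1} {u1.3} {u2.1, u2.2, u2.3, u3.1, u3.3} {u3.2}
The normal forms differ: not equal.

not equal — first {out.1} {out.2, u1.1} {out.3, u2.1} {u1.2, u1.3} {u2.2, u3.2} {u2.3} {u3.1, u3.3}, second {out.1, out.2, out.3, u1.2} {u1.1} {u1.3} {u2.1, u2.2, u2.3, u3.1, u3.3} {u3.2}


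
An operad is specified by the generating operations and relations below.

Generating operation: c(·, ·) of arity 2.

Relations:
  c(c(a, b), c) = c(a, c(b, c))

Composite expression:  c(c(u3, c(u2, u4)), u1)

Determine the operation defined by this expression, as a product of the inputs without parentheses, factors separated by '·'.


u3 · u2 · u4 · u1

All parenthesizations of c agree; list the u-inputs left to right.
c(u2, u4) unparenthesizes to u2 · u4
c(u3, c(u2, u4)) unparenthesizes to u3 · u2 · u4
c(c(u3, c(u2, u4)), u1) unparenthesizes to u3 · u2 · u4 · u1


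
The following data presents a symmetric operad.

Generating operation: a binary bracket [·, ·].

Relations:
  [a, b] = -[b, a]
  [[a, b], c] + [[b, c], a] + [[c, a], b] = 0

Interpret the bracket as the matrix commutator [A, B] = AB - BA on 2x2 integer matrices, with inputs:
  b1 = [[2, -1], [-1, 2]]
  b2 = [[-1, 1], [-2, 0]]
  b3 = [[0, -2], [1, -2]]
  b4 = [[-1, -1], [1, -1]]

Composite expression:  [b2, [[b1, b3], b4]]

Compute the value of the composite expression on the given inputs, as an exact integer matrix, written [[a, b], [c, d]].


[[18, -6], [6, -18]]


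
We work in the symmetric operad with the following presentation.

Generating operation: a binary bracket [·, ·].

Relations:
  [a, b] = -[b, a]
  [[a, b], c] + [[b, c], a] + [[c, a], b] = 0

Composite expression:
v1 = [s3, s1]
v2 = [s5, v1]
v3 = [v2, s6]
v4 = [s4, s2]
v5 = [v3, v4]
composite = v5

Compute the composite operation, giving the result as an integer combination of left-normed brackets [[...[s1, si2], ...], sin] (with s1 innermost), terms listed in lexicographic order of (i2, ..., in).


-[[[[[s1, s3], s5], s6], s2], s4] + [[[[[s1, s3], s5], s6], s4], s2]

Antisymmetry and Jacobi reduce to s1-anchored left-normed brackets.
Composite bracket: [[[s5, [s3, s1]], s6], [s4, s2]]
Under [a, b] = ab - ba we get 32 signed associative words (2^5 = 32).
Keep just the words that open with s1:
  sign of s1s3s5s6s2s4 is -1, so it contributes -[[[[[s1, s3], s5], s6], s2], s4]
  sign of s1s3s5s6s4s2 is +1, so it contributes +[[[[[s1, s3], s5], s6], s4], s2]


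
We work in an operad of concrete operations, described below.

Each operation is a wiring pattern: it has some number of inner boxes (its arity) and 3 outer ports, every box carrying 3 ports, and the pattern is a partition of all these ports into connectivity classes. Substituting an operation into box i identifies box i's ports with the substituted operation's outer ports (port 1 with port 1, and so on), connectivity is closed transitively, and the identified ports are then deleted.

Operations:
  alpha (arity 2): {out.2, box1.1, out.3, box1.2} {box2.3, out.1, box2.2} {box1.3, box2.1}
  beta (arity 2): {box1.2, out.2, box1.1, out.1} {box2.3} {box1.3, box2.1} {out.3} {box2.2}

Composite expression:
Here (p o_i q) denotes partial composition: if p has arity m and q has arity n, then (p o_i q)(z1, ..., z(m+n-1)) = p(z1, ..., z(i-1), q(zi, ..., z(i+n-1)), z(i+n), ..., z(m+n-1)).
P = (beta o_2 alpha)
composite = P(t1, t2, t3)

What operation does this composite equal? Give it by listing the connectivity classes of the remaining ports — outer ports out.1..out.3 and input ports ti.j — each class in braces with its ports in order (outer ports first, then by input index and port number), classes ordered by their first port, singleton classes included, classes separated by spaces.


Reachability decides: close wires over beta-identified ports.
stage alpha: inputs (t2, t3), connectivity {out.1, t3.2, t3.3} {out.2, out.3, t2.1, t2.2} {t2.3, t3.1}, out.j its boundary
stage beta: inputs (t1, t2, t3), connectivity {out.1, out.2, t1.1, t1.2} {out.3} {t1.3, t3.2, t3.3} {t2.1, t2.2} {t2.3, t3.1}, out.j its boundary

{out.1, out.2, t1.1, t1.2} {out.3} {t1.3, t3.2, t3.3} {t2.1, t2.2} {t2.3, t3.1}


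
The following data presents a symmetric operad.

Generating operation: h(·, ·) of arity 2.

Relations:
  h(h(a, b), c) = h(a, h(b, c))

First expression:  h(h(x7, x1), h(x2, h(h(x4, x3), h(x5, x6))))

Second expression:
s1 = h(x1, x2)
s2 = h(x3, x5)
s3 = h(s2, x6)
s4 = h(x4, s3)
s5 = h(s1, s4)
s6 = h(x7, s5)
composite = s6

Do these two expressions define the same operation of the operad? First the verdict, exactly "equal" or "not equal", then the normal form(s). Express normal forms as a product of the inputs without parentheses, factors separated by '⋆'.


equal — both sides give x7 ⋆ x1 ⋆ x2 ⋆ x4 ⋆ x3 ⋆ x5 ⋆ x6

The first expression, normalized: x7 ⋆ x1 ⋆ x2 ⋆ x4 ⋆ x3 ⋆ x5 ⋆ x6
The second expression, normalized: x7 ⋆ x1 ⋆ x2 ⋆ x4 ⋆ x3 ⋆ x5 ⋆ x6
The normal forms match — equal.


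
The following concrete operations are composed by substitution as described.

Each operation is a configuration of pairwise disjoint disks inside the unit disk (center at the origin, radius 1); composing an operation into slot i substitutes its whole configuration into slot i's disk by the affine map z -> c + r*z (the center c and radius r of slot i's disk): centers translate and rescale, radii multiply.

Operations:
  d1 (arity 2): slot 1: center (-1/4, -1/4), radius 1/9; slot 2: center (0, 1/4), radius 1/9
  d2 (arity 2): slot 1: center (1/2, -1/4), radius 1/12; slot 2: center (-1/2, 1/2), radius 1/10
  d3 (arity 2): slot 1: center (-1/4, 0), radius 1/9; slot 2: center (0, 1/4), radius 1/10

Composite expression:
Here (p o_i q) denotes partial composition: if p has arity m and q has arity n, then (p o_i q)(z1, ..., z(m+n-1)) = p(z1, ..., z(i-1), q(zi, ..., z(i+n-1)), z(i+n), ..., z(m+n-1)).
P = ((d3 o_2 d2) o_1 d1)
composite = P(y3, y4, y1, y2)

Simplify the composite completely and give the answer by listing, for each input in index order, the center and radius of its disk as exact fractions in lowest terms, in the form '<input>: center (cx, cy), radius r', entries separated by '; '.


y1: center (1/20, 9/40), radius 1/120; y2: center (-1/20, 3/10), radius 1/100; y3: center (-5/18, -1/36), radius 1/81; y4: center (-1/4, 1/36), radius 1/81

Follow each y-input down from d3: c' goes to c + r*c', radius to r*r'.
for y3, the 2-step affine chain lands on center (-5/18, -1/36), radius 1/81
for y4, the 2-step affine chain lands on center (-1/4, 1/36), radius 1/81
for y1, the 2-step affine chain lands on center (1/20, 9/40), radius 1/120
for y2, the 2-step affine chain lands on center (-1/20, 3/10), radius 1/100


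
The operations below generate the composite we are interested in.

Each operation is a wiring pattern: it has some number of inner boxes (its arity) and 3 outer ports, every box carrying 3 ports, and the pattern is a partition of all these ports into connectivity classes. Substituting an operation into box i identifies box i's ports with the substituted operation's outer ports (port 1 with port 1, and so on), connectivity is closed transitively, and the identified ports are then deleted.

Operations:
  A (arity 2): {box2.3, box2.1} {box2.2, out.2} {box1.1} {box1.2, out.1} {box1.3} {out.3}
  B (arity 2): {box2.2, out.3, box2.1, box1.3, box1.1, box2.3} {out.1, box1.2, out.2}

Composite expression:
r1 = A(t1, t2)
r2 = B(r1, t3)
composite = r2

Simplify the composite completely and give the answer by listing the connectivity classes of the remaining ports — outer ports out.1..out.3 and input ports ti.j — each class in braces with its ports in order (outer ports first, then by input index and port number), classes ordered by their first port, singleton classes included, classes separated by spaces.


{out.1, out.2, t2.2} {out.3, t1.2, t3.1, t3.2, t3.3} {t1.1} {t1.3} {t2.1, t2.3}

Reachability decides: close wires over B-identified ports.
the subtree at A composes to {out.1, t1.2} {out.2, t2.2} {out.3} {t1.1} {t1.3} {t2.1, t2.3} on (t1, t2); out.j = own outer ports
the subtree at B composes to {out.1, out.2, t2.2} {out.3, t1.2, t3.1, t3.2, t3.3} {t1.1} {t1.3} {t2.1, t2.3} on (t1, t2, t3); out.j = own outer ports


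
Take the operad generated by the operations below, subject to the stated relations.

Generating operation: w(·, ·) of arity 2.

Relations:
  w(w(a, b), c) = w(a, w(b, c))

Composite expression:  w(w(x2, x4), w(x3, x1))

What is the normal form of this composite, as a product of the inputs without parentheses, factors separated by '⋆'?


x2 ⋆ x4 ⋆ x3 ⋆ x1

Every regrouping of w is equal, so read the x-inputs in written order.
w(x2, x4) unparenthesizes to x2 ⋆ x4
w(x3, x1) unparenthesizes to x3 ⋆ x1
w(w(x2, x4), w(x3, x1)) unparenthesizes to x2 ⋆ x4 ⋆ x3 ⋆ x1


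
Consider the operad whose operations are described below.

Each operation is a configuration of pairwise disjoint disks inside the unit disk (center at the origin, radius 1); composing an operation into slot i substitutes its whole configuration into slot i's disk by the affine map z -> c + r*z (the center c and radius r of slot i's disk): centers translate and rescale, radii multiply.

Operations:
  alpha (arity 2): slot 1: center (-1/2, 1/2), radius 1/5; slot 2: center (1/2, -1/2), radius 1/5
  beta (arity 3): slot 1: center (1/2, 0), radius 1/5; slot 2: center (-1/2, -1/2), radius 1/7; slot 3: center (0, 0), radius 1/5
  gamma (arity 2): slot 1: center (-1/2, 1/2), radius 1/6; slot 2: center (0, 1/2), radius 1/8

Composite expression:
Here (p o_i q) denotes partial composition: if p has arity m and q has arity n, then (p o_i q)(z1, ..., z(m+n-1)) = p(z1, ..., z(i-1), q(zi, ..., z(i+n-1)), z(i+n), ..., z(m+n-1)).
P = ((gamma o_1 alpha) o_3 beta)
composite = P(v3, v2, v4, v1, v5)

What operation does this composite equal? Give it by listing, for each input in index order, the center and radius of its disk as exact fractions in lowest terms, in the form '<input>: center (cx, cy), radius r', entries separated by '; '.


v1: center (-1/16, 7/16), radius 1/56; v2: center (-5/12, 5/12), radius 1/30; v3: center (-7/12, 7/12), radius 1/30; v4: center (1/16, 1/2), radius 1/40; v5: center (0, 1/2), radius 1/40

Below gamma, radii multiply path by path; the v-disk centers shift.
input v3: composing its 2 substitution steps yields center (-7/12, 7/12), radius 1/30
input v2: composing its 2 substitution steps yields center (-5/12, 5/12), radius 1/30
input v4: composing its 2 substitution steps yields center (1/16, 1/2), radius 1/40
input v1: composing its 2 substitution steps yields center (-1/16, 7/16), radius 1/56
input v5: composing its 2 substitution steps yields center (0, 1/2), radius 1/40


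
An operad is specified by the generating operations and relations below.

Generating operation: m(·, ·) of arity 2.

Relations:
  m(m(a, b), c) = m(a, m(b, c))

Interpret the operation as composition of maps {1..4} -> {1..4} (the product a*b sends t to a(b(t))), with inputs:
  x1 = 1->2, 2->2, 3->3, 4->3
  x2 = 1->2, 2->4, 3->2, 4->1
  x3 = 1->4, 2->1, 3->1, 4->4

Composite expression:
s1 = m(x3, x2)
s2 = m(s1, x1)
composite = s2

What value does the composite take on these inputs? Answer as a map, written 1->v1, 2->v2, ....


1->4, 2->4, 3->1, 4->1

m(x3, x2) = 1->1, 2->4, 3->1, 4->4
m(m(x3, x2), x1) = 1->4, 2->4, 3->1, 4->1


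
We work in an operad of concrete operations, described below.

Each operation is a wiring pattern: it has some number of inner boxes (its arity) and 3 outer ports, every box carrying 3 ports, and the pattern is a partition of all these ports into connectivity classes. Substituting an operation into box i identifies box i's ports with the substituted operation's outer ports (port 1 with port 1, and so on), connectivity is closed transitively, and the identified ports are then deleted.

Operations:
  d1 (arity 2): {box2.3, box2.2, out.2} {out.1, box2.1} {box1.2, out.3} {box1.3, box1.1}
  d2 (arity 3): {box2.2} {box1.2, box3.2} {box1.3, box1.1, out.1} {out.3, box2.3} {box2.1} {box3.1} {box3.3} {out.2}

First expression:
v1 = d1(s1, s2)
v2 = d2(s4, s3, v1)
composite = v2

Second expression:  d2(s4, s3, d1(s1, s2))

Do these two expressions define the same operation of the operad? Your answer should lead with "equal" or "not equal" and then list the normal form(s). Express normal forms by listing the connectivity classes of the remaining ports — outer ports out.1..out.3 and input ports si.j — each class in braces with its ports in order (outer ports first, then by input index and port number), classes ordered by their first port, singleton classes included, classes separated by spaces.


equal — both sides give {out.1, s4.1, s4.3} {out.2} {out.3, s3.3} {s1.1, s1.3} {s1.2} {s2.1} {s2.2, s2.3, s4.2} {s3.1} {s3.2}

The first expression, normalized: {out.1, s4.1, s4.3} {out.2} {out.3, s3.3} {s1.1, s1.3} {s1.2} {s2.1} {s2.2, s2.3, s4.2} {s3.1} {s3.2}
The second expression, normalized: {out.1, s4.1, s4.3} {out.2} {out.3, s3.3} {s1.1, s1.3} {s1.2} {s2.1} {s2.2, s2.3, s4.2} {s3.1} {s3.2}
Same normal form: equal.


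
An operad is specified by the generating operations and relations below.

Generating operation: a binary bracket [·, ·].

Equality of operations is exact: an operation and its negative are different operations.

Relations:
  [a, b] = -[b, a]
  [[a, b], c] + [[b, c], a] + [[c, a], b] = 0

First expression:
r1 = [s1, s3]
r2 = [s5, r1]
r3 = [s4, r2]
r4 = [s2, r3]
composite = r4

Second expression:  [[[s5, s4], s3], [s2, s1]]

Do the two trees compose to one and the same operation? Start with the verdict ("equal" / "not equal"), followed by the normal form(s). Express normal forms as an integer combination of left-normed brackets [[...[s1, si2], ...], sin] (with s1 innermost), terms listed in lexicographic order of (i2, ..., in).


not equal: they reduce to -[[[[s1, s3], s5], s4], s2] and [[[[s1, s2], s3], s4], s5] - [[[[s1, s2], s3], s5], s4] - [[[[s1, s2], s4], s5], s3] + [[[[s1, s2], s5], s4], s3]

The first expression reduces to -[[[[s1, s3], s5], s4], s2]
The second expression reduces to [[[[s1, s2], s3], s4], s5] - [[[[s1, s2], s3], s5], s4] - [[[[s1, s2], s4], s5], s3] + [[[[s1, s2], s5], s4], s3]
The normal forms differ: not equal.


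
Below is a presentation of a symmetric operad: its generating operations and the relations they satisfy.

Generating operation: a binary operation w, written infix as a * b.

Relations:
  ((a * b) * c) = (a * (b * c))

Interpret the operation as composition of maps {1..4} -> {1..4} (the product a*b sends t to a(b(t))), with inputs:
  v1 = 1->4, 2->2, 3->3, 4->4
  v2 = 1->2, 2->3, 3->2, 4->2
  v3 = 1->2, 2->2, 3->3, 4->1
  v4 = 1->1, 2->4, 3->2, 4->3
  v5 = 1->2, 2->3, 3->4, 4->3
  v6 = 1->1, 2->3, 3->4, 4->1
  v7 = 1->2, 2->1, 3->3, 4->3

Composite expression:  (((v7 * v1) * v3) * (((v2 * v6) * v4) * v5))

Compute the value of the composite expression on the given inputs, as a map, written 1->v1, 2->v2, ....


1->1, 2->1, 3->1, 4->1

(v7 * v1) = 1->3, 2->1, 3->3, 4->3
((v7 * v1) * v3) = 1->1, 2->1, 3->3, 4->3
(v2 * v6) = 1->2, 2->2, 3->2, 4->2
((v2 * v6) * v4) = 1->2, 2->2, 3->2, 4->2
(((v2 * v6) * v4) * v5) = 1->2, 2->2, 3->2, 4->2
(((v7 * v1) * v3) * (((v2 * v6) * v4) * v5)) = 1->1, 2->1, 3->1, 4->1


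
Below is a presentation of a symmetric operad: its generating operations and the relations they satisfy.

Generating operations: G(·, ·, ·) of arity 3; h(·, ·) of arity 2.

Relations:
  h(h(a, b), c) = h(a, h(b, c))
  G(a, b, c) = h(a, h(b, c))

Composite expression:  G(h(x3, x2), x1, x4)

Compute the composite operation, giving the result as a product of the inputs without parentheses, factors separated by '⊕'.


Key point: G is associative — brackets drop, the x-order remains.
h(x3, x2) unparenthesizes to x3 ⊕ x2
G(h(x3, x2), x1, x4) unparenthesizes to x3 ⊕ x2 ⊕ x1 ⊕ x4

x3 ⊕ x2 ⊕ x1 ⊕ x4


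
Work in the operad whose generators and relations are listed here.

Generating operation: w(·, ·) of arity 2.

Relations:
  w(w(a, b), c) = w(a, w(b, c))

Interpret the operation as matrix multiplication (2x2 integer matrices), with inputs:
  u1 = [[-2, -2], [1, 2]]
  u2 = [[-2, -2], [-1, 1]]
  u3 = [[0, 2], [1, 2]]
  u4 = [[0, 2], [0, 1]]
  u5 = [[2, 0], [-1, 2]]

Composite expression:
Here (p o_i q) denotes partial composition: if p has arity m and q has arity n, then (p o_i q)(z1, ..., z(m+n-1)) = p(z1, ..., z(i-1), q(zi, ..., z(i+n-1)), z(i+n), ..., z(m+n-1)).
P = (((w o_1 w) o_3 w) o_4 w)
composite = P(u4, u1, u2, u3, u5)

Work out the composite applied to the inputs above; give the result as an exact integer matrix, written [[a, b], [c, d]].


w(u4, u1) = [[2, 4], [1, 2]]
w(u3, u5) = [[-2, 4], [0, 4]]
w(u2, w(u3, u5)) = [[4, -16], [2, 0]]
w(w(u4, u1), w(u2, w(u3, u5))) = [[16, -32], [8, -16]]

[[16, -32], [8, -16]]


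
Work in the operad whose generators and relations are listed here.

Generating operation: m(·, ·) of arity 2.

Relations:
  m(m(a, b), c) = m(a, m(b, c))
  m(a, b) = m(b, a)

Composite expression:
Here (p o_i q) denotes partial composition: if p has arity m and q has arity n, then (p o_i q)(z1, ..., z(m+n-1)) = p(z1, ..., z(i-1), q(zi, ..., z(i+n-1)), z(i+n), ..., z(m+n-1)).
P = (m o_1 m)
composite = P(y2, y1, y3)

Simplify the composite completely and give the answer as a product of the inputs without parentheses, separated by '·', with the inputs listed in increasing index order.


Both nesting and order wash out for m; what remains is which y's occur.
m(y2, y1) unparenthesizes to y2 · y1
m(m(y2, y1), y3) unparenthesizes to y2 · y1 · y3
commutativity sorts the factors: y1 · y2 · y3

y1 · y2 · y3


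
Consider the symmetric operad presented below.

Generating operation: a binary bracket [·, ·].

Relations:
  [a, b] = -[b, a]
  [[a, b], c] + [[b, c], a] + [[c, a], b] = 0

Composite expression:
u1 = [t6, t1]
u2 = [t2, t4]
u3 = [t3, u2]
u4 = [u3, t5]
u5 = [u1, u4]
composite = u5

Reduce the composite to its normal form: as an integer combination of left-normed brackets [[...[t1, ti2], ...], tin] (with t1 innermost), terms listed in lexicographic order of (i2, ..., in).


[[[[[t1, t6], t2], t4], t3], t5] - [[[[[t1, t6], t3], t2], t4], t5] + [[[[[t1, t6], t3], t4], t2], t5] - [[[[[t1, t6], t4], t2], t3], t5] - [[[[[t1, t6], t5], t2], t4], t3] + [[[[[t1, t6], t5], t3], t2], t4] - [[[[[t1, t6], t5], t3], t4], t2] + [[[[[t1, t6], t5], t4], t2], t3]

In the tensor algebra, words opening t1 carry the t1-anchored form.
Composite bracket: [[t6, t1], [[t3, [t2, t4]], t5]]
Expanding via [a, b] = ab - ba: 32 signed words (2^5 = 32).
Coefficients come from the t1-initial words:
  from t1t6t2t4t3t5, sign +1: term +[[[[[t1, t6], t2], t4], t3], t5]
  from t1t6t3t2t4t5, sign -1: term -[[[[[t1, t6], t3], t2], t4], t5]
  from t1t6t3t4t2t5, sign +1: term +[[[[[t1, t6], t3], t4], t2], t5]
  from t1t6t4t2t3t5, sign -1: term -[[[[[t1, t6], t4], t2], t3], t5]
  from t1t6t5t2t4t3, sign -1: term -[[[[[t1, t6], t5], t2], t4], t3]
  from t1t6t5t3t2t4, sign +1: term +[[[[[t1, t6], t5], t3], t2], t4]
  from t1t6t5t3t4t2, sign -1: term -[[[[[t1, t6], t5], t3], t4], t2]
  from t1t6t5t4t2t3, sign +1: term +[[[[[t1, t6], t5], t4], t2], t3]


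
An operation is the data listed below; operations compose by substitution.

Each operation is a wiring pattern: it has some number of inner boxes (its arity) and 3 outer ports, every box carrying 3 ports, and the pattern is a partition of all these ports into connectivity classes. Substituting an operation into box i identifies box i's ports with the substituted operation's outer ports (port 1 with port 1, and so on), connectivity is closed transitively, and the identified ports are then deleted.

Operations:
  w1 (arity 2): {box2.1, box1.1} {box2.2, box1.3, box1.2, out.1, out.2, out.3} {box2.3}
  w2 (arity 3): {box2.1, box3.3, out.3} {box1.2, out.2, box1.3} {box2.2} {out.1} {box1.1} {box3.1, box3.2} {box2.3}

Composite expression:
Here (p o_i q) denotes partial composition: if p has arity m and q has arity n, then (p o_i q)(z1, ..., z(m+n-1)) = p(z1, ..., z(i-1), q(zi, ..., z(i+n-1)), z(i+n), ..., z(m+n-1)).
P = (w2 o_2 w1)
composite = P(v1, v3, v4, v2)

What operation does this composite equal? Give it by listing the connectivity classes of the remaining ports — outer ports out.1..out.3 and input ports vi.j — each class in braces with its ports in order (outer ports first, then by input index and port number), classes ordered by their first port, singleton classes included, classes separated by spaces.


{out.1} {out.2, v1.2, v1.3} {out.3, v2.3, v3.2, v3.3, v4.2} {v1.1} {v2.1, v2.2} {v3.1, v4.1} {v4.3}

Connectivity passes through glued w2-boundaries; trace each wire chain.
composing w1 on (v3, v4), with out.j its own outer ports: {out.1, out.2, out.3, v3.2, v3.3, v4.2} {v3.1, v4.1} {v4.3}
composing w2 on (v1, v3, v4, v2), with out.j its own outer ports: {out.1} {out.2, v1.2, v1.3} {out.3, v2.3, v3.2, v3.3, v4.2} {v1.1} {v2.1, v2.2} {v3.1, v4.1} {v4.3}
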